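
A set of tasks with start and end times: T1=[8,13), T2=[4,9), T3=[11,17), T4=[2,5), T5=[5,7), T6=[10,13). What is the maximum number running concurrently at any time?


Check each time point for overlaps:
  t=11: 3 tasks active (T1, T3, T6)
Max concurrent = 3


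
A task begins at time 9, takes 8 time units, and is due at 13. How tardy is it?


Completion = start + processing = 9 + 8 = 17
Tardiness = max(0, C - d) = max(0, 17 - 13)
= max(0, 4)
= 4


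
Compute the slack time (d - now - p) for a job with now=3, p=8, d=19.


Slack = due - current_time - processing
= 19 - 3 - 8
= 8


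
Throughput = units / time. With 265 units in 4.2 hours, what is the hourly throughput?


Throughput = units / time
= 265 / 4.2
= 63.1 units/hour


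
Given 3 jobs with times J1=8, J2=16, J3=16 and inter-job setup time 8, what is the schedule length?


Makespan = Σ processing + (n-1) × setup
= (8 + 16 + 16) + (3-1)×8
= 40 + 16
= 56 time units


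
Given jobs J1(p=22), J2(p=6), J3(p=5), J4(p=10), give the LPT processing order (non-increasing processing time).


LPT: sort by longest processing time first
  J1: p=22
  J4: p=10
  J2: p=6
  J3: p=5
Order: J1 → J4 → J2 → J3


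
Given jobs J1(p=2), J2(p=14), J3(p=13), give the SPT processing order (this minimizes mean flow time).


SPT: sort by shortest processing time
  J1: p=2
  J3: p=13
  J2: p=14
Order: J1 → J3 → J2


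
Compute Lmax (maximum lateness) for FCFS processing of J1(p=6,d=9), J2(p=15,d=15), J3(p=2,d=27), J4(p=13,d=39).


Lateness per job (L = C - d):
  J1: C=6, d=9, L=-3
  J2: C=21, d=15, L=6
  J3: C=23, d=27, L=-4
  J4: C=36, d=39, L=-3
Lmax = max(-3, 6, -4, -3)
= 6


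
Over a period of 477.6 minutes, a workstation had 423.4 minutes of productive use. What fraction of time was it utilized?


Utilization = busy / total × 100
= 423.4 / 477.6 × 100
= 88.7%


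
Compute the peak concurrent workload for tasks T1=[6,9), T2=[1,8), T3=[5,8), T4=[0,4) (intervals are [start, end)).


Check each time point for overlaps:
  t=6: 3 tasks active (T1, T2, T3)
Max concurrent = 3


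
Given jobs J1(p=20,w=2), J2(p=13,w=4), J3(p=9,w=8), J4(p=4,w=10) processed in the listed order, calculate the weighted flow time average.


Completion times:
  J1: C=20, w×C=2×20=40
  J2: C=33, w×C=4×33=132
  J3: C=42, w×C=8×42=336
  J4: C=46, w×C=10×46=460
Sum w×C = 968
Sum w = 24
Weighted avg = 968/24
= 40.33


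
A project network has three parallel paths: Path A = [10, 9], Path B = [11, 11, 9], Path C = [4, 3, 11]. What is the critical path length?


Path A: 10 + 9 = 19
Path B: 11 + 11 + 9 = 31
Path C: 4 + 3 + 11 = 18
Critical path = longest = max(19, 31, 18)
= 31 (Path B)


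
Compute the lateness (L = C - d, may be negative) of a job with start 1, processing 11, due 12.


Completion = 1 + 11 = 12
Lateness = C - d = 12 - 12
= 0


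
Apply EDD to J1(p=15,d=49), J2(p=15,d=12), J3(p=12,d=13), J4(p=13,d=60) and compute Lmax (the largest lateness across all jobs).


EDD order: J2 → J3 → J1 → J4
Completion and lateness:
  J2: C=15, d=12, L=15-12=3
  J3: C=27, d=13, L=27-13=14
  J1: C=42, d=49, L=42-49=-7
  J4: C=55, d=60, L=55-60=-5
Lmax = max(3, 14, -7, -5)
= 14


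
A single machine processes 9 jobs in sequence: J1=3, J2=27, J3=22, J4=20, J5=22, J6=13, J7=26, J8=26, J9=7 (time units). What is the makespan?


Sequential makespan: sum all processing times
= 3 + 27 + 22 + 20 + 22 + 13 + 26 + 26 + 7
= 166 time units


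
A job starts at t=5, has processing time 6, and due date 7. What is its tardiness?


Completion = start + processing = 5 + 6 = 11
Tardiness = max(0, C - d) = max(0, 11 - 7)
= max(0, 4)
= 4


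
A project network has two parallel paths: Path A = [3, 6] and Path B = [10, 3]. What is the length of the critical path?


Path A: 3 + 6 = 9
Path B: 10 + 3 = 13
Critical path = longest = max(9, 13)
= 13 (Path B)


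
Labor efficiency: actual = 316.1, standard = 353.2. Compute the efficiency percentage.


Efficiency = (actual / standard) × 100
= (316.1 / 353.2) × 100
= 89.5%


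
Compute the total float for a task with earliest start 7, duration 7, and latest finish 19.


EF = ES + duration = 7 + 7 = 14
LS = LF - duration = 19 - 7 = 12
Total Float = LF - EF = 19 - 14
(or LS - ES = 12 - 7)
= 5


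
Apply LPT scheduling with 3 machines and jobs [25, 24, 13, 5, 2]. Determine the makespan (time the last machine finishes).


Jobs (LPT sorted): [25, 24, 13, 5, 2]
Machines: 3
  J=25 → Machine 1 (load: 0+25=25)
  J=24 → Machine 2 (load: 0+24=24)
  J=13 → Machine 3 (load: 0+13=13)
  J=5 → Machine 3 (load: 13+5=18)
  J=2 → Machine 3 (load: 18+2=20)
Machine loads: [25, 24, 20]
Makespan = max = 25 time units


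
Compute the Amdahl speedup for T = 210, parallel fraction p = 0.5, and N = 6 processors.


Amdahl's law: T_p = T × ((1-p) + p/N)
= 210 × ((1-0.5) + 0.5/6)
= 210 × (0.50 + 0.0833)
= 210 × 0.5833
= 122.50
Speedup = 210/122.50
= 1.71×


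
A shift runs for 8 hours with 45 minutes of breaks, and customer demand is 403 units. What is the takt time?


Available = 8×60 - 45 = 435 min
Takt time = 435 / 403
= 1.08 min/unit


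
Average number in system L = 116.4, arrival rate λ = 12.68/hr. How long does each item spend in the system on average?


Little's law: L = λW → W = L / λ
= 116.4 / 12.68
= 9.18 hours


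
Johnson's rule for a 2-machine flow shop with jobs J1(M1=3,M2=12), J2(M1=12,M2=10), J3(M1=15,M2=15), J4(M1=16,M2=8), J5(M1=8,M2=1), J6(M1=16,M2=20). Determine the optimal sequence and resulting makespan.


Johnson's rule:
Group 1 (M1≤M2, sort by M1): ['J1', 'J3', 'J6']
Group 2 (M1>M2, sort desc M2): ['J2', 'J4', 'J5']
Sequence: J1 → J3 → J6 → J2 → J4 → J5
Makespan calculation:
  J1: M1 done=3, M2 done=15
  J3: M1 done=18, M2 done=33
  J6: M1 done=34, M2 done=54
  J2: M1 done=46, M2 done=64
  J4: M1 done=62, M2 done=72
  J5: M1 done=70, M2 done=73
= Sequence: J1 → J3 → J6 → J2 → J4 → J5, Makespan: 73


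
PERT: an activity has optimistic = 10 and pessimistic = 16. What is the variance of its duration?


σ² = ((p - o) / 6)² = (p - o)² / 36
= (16 - 10)² / 36
= 6² / 36
= 36 / 36
= 1.0000


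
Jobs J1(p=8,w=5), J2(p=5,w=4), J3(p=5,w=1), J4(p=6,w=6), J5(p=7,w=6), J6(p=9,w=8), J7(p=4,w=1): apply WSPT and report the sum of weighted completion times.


WSPT order (by p/w): J4 → J6 → J5 → J2 → J1 → J7 → J3
  J4: C=6, w·C=6×6=36
  J6: C=15, w·C=8×15=120
  J5: C=22, w·C=6×22=132
  J2: C=27, w·C=4×27=108
  J1: C=35, w·C=5×35=175
  J7: C=39, w·C=1×39=39
  J3: C=44, w·C=1×44=44
Σ w·C = 654
= 654


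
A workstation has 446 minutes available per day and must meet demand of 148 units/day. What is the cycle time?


Cycle time = available time / demand
= 446 / 148
= 3.01 min/unit


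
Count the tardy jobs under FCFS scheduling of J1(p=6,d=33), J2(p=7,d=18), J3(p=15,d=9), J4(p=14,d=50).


Completion vs due date:
  J1: C=6, d=33 → on time
  J2: C=13, d=18 → on time
  J3: C=28, d=9 → TARDY
  J4: C=42, d=50 → on time
Tardy jobs: J3
Count = 1


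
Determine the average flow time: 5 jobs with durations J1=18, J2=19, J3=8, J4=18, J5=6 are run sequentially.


Completion times:
  J1: completes at 18
  J2: completes at 37
  J3: completes at 45
  J4: completes at 63
  J5: completes at 69
Sum = 232
Average = 232/5
= 46.40


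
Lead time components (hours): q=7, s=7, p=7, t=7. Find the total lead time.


Lead time = queue + setup + processing + transit
= 7 + 7 + 7 + 7
= 28 hours


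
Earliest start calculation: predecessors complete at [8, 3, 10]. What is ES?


ES = max of all predecessor completion times
Predecessors: [8, 3, 10]
ES = max(8, 3, 10)
= 10


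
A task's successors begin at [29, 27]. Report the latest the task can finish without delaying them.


LF = min of all successor start times
Successors start at: [29, 27]
LF = min(29, 27)
= 27


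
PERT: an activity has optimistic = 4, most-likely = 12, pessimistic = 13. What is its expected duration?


te = (o + 4m + p) / 6
= (4 + 4×12 + 13) / 6
= (4 + 48 + 13) / 6
= 65 / 6
= 10.83


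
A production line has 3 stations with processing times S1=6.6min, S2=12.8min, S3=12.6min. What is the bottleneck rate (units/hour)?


Bottleneck = longest station time
Station times: [6.6, 12.8, 12.6]
Max = 12.8 min
Rate = 60 / 12.8
= 4.69 units/hour (bottleneck: 12.8min)


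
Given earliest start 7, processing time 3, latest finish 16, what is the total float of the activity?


EF = ES + duration = 7 + 3 = 10
LS = LF - duration = 16 - 3 = 13
Total Float = LF - EF = 16 - 10
(or LS - ES = 13 - 7)
= 6


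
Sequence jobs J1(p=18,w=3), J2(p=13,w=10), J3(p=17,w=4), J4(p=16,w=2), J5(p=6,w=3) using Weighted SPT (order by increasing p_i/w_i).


WSPT (Smith's rule): sort by p/w ascending
  J2: p/w = 13/10 = 1.300
  J5: p/w = 6/3 = 2.000
  J3: p/w = 17/4 = 4.250
  J1: p/w = 18/3 = 6.000
  J4: p/w = 16/2 = 8.000
Order: J2 → J5 → J3 → J1 → J4


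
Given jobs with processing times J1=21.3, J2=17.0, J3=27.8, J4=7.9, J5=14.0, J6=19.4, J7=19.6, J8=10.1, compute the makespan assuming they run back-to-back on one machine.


Sequential makespan: sum all processing times
= 21.3 + 17.0 + 27.8 + 7.9 + 14.0 + 19.4 + 19.6 + 10.1
= 137.1 time units


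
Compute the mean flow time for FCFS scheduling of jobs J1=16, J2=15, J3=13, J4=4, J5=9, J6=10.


Completion times:
  J1: completes at 16
  J2: completes at 31
  J3: completes at 44
  J4: completes at 48
  J5: completes at 57
  J6: completes at 67
Sum = 263
Average = 263/6
= 43.83


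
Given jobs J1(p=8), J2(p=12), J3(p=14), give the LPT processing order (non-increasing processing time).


LPT: sort by longest processing time first
  J3: p=14
  J2: p=12
  J1: p=8
Order: J3 → J2 → J1


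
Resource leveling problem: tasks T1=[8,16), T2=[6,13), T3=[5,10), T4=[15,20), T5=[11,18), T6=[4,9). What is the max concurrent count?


Check each time point for overlaps:
  t=8: 4 tasks active (T1, T2, T3, T6)
Max concurrent = 4


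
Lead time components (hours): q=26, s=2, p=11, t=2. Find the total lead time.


Lead time = queue + setup + processing + transit
= 26 + 2 + 11 + 2
= 41 hours


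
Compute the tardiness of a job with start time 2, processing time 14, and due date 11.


Completion = start + processing = 2 + 14 = 16
Tardiness = max(0, C - d) = max(0, 16 - 11)
= max(0, 5)
= 5


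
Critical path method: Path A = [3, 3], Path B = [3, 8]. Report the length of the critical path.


Path A: 3 + 3 = 6
Path B: 3 + 8 = 11
Critical path = longest = max(6, 11)
= 11 (Path B)


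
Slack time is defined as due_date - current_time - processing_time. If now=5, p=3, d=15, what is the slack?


Slack = due - current_time - processing
= 15 - 5 - 3
= 7


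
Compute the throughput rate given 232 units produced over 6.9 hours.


Throughput = units / time
= 232 / 6.9
= 33.6 units/hour


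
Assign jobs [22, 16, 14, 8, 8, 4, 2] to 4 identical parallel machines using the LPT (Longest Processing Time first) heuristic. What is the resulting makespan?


Jobs (LPT sorted): [22, 16, 14, 8, 8, 4, 2]
Machines: 4
  J=22 → Machine 1 (load: 0+22=22)
  J=16 → Machine 2 (load: 0+16=16)
  J=14 → Machine 3 (load: 0+14=14)
  J=8 → Machine 4 (load: 0+8=8)
  J=8 → Machine 4 (load: 8+8=16)
  J=4 → Machine 3 (load: 14+4=18)
  J=2 → Machine 2 (load: 16+2=18)
Machine loads: [22, 18, 18, 16]
Makespan = max = 22 time units


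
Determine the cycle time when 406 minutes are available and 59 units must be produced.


Cycle time = available time / demand
= 406 / 59
= 6.88 min/unit


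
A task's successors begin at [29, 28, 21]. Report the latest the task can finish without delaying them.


LF = min of all successor start times
Successors start at: [29, 28, 21]
LF = min(29, 28, 21)
= 21


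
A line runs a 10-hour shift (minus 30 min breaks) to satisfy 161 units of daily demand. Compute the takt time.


Available = 10×60 - 30 = 570 min
Takt time = 570 / 161
= 3.54 min/unit


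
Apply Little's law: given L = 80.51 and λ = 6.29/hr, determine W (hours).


Little's law: L = λW → W = L / λ
= 80.51 / 6.29
= 12.80 hours


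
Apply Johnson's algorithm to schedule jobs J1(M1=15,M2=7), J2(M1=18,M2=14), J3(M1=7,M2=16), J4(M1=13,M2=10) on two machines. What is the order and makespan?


Johnson's rule:
Group 1 (M1≤M2, sort by M1): ['J3']
Group 2 (M1>M2, sort desc M2): ['J2', 'J4', 'J1']
Sequence: J3 → J2 → J4 → J1
Makespan calculation:
  J3: M1 done=7, M2 done=23
  J2: M1 done=25, M2 done=39
  J4: M1 done=38, M2 done=49
  J1: M1 done=53, M2 done=60
= Sequence: J3 → J2 → J4 → J1, Makespan: 60


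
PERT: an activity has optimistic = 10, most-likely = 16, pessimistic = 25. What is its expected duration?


te = (o + 4m + p) / 6
= (10 + 4×16 + 25) / 6
= (10 + 64 + 25) / 6
= 99 / 6
= 16.50


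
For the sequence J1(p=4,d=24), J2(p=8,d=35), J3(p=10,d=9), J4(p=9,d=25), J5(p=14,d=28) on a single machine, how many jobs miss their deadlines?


Completion vs due date:
  J1: C=4, d=24 → on time
  J2: C=12, d=35 → on time
  J3: C=22, d=9 → TARDY
  J4: C=31, d=25 → TARDY
  J5: C=45, d=28 → TARDY
Tardy jobs: J3, J4, J5
Count = 3


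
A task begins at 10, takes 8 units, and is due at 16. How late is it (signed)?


Completion = 10 + 8 = 18
Lateness = C - d = 18 - 16
= 2


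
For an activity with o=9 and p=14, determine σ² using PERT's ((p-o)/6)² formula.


σ² = ((p - o) / 6)² = (p - o)² / 36
= (14 - 9)² / 36
= 5² / 36
= 25 / 36
= 0.6944


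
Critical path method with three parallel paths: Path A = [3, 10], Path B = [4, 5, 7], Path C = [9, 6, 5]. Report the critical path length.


Path A: 3 + 10 = 13
Path B: 4 + 5 + 7 = 16
Path C: 9 + 6 + 5 = 20
Critical path = longest = max(13, 16, 20)
= 20 (Path C)


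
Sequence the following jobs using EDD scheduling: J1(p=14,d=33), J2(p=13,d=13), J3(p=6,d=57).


EDD: sort by earliest due date
  J2: d=13, p=13
  J1: d=33, p=14
  J3: d=57, p=6
Order: J2 → J1 → J3


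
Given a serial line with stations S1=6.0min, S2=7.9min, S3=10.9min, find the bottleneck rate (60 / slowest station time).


Bottleneck = longest station time
Station times: [6.0, 7.9, 10.9]
Max = 10.9 min
Rate = 60 / 10.9
= 5.50 units/hour (bottleneck: 10.9min)


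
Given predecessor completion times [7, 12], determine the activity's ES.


ES = max of all predecessor completion times
Predecessors: [7, 12]
ES = max(7, 12)
= 12


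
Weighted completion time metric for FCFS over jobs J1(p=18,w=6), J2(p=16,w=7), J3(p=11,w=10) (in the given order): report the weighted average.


Completion times:
  J1: C=18, w×C=6×18=108
  J2: C=34, w×C=7×34=238
  J3: C=45, w×C=10×45=450
Sum w×C = 796
Sum w = 23
Weighted avg = 796/23
= 34.61


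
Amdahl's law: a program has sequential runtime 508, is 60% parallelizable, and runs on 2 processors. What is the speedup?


Amdahl's law: T_p = T × ((1-p) + p/N)
= 508 × ((1-0.6) + 0.6/2)
= 508 × (0.40 + 0.3000)
= 508 × 0.7000
= 355.60
Speedup = 508/355.60
= 1.43×


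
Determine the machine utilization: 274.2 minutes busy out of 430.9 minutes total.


Utilization = busy / total × 100
= 274.2 / 430.9 × 100
= 63.6%


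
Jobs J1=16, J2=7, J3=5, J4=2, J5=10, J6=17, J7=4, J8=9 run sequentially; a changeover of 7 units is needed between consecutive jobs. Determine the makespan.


Makespan = Σ processing + (n-1) × setup
= (16 + 7 + 5 + 2 + 10 + 17 + 4 + 9) + (8-1)×7
= 70 + 49
= 119 time units


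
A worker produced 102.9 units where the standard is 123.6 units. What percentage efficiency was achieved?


Efficiency = (actual / standard) × 100
= (102.9 / 123.6) × 100
= 83.3%


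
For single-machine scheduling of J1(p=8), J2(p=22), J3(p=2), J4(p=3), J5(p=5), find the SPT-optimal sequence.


SPT: sort by shortest processing time
  J3: p=2
  J4: p=3
  J5: p=5
  J1: p=8
  J2: p=22
Order: J3 → J4 → J5 → J1 → J2


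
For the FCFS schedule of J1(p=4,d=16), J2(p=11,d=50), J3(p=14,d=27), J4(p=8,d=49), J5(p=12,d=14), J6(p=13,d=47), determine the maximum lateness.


Lateness per job (L = C - d):
  J1: C=4, d=16, L=-12
  J2: C=15, d=50, L=-35
  J3: C=29, d=27, L=2
  J4: C=37, d=49, L=-12
  J5: C=49, d=14, L=35
  J6: C=62, d=47, L=15
Lmax = max(-12, -35, 2, -12, 35, 15)
= 35


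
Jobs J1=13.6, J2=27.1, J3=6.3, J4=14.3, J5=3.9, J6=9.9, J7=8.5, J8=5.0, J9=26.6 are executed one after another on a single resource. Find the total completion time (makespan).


Sequential makespan: sum all processing times
= 13.6 + 27.1 + 6.3 + 14.3 + 3.9 + 9.9 + 8.5 + 5.0 + 26.6
= 115.2 time units


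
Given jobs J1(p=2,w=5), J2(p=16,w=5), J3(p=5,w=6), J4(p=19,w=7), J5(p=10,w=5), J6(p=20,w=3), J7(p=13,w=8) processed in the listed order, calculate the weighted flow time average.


Completion times:
  J1: C=2, w×C=5×2=10
  J2: C=18, w×C=5×18=90
  J3: C=23, w×C=6×23=138
  J4: C=42, w×C=7×42=294
  J5: C=52, w×C=5×52=260
  J6: C=72, w×C=3×72=216
  J7: C=85, w×C=8×85=680
Sum w×C = 1688
Sum w = 39
Weighted avg = 1688/39
= 43.28


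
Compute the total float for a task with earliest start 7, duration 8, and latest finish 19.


EF = ES + duration = 7 + 8 = 15
LS = LF - duration = 19 - 8 = 11
Total Float = LF - EF = 19 - 15
(or LS - ES = 11 - 7)
= 4


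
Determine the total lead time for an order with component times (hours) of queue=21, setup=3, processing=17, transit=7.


Lead time = queue + setup + processing + transit
= 21 + 3 + 17 + 7
= 48 hours


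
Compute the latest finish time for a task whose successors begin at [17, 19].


LF = min of all successor start times
Successors start at: [17, 19]
LF = min(17, 19)
= 17


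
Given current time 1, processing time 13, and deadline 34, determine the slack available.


Slack = due - current_time - processing
= 34 - 1 - 13
= 20


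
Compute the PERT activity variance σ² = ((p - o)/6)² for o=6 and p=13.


σ² = ((p - o) / 6)² = (p - o)² / 36
= (13 - 6)² / 36
= 7² / 36
= 49 / 36
= 1.3611


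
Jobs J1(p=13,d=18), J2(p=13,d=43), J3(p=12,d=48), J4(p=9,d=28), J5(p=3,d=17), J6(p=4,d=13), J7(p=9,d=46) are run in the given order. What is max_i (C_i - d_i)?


Lateness per job (L = C - d):
  J1: C=13, d=18, L=-5
  J2: C=26, d=43, L=-17
  J3: C=38, d=48, L=-10
  J4: C=47, d=28, L=19
  J5: C=50, d=17, L=33
  J6: C=54, d=13, L=41
  J7: C=63, d=46, L=17
Lmax = max(-5, -17, -10, 19, 33, 41, 17)
= 41


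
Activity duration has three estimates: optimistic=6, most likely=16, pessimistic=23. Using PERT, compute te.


te = (o + 4m + p) / 6
= (6 + 4×16 + 23) / 6
= (6 + 64 + 23) / 6
= 93 / 6
= 15.50


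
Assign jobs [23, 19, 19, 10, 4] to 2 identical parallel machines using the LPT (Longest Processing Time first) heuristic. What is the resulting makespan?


Jobs (LPT sorted): [23, 19, 19, 10, 4]
Machines: 2
  J=23 → Machine 1 (load: 0+23=23)
  J=19 → Machine 2 (load: 0+19=19)
  J=19 → Machine 2 (load: 19+19=38)
  J=10 → Machine 1 (load: 23+10=33)
  J=4 → Machine 1 (load: 33+4=37)
Machine loads: [37, 38]
Makespan = max = 38 time units


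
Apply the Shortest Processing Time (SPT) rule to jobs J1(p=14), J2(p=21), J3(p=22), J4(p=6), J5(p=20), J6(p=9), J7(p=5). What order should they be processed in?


SPT: sort by shortest processing time
  J7: p=5
  J4: p=6
  J6: p=9
  J1: p=14
  J5: p=20
  J2: p=21
  J3: p=22
Order: J7 → J4 → J6 → J1 → J5 → J2 → J3


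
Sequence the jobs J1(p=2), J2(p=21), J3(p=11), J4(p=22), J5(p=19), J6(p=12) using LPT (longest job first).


LPT: sort by longest processing time first
  J4: p=22
  J2: p=21
  J5: p=19
  J6: p=12
  J3: p=11
  J1: p=2
Order: J4 → J2 → J5 → J6 → J3 → J1


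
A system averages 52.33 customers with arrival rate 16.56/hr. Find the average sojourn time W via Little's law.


Little's law: L = λW → W = L / λ
= 52.33 / 16.56
= 3.16 hours


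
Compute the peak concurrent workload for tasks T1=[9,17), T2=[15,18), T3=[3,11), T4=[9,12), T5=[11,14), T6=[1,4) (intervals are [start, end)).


Check each time point for overlaps:
  t=9: 3 tasks active (T1, T3, T4)
Max concurrent = 3


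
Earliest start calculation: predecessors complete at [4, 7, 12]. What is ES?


ES = max of all predecessor completion times
Predecessors: [4, 7, 12]
ES = max(4, 7, 12)
= 12


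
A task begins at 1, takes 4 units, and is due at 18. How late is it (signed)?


Completion = 1 + 4 = 5
Lateness = C - d = 5 - 18
= -13


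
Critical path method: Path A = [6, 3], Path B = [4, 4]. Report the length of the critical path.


Path A: 6 + 3 = 9
Path B: 4 + 4 = 8
Critical path = longest = max(9, 8)
= 9 (Path A)


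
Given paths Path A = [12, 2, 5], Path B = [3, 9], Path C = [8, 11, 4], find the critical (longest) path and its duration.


Path A: 12 + 2 + 5 = 19
Path B: 3 + 9 = 12
Path C: 8 + 11 + 4 = 23
Critical path = longest = max(19, 12, 23)
= 23 (Path C)


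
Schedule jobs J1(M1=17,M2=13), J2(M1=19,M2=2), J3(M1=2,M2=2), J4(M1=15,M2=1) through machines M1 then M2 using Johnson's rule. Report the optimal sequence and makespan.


Johnson's rule:
Group 1 (M1≤M2, sort by M1): ['J3']
Group 2 (M1>M2, sort desc M2): ['J1', 'J2', 'J4']
Sequence: J3 → J1 → J2 → J4
Makespan calculation:
  J3: M1 done=2, M2 done=4
  J1: M1 done=19, M2 done=32
  J2: M1 done=38, M2 done=40
  J4: M1 done=53, M2 done=54
= Sequence: J3 → J1 → J2 → J4, Makespan: 54


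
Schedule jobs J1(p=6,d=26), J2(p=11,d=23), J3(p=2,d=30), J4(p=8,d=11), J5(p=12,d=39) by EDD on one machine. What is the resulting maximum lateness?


EDD order: J4 → J2 → J1 → J3 → J5
Completion and lateness:
  J4: C=8, d=11, L=8-11=-3
  J2: C=19, d=23, L=19-23=-4
  J1: C=25, d=26, L=25-26=-1
  J3: C=27, d=30, L=27-30=-3
  J5: C=39, d=39, L=39-39=0
Lmax = max(-3, -4, -1, -3, 0)
= 0


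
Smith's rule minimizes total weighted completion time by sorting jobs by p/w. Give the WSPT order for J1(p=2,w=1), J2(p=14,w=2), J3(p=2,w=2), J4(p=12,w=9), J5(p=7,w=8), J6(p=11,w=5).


WSPT (Smith's rule): sort by p/w ascending
  J5: p/w = 7/8 = 0.875
  J3: p/w = 2/2 = 1.000
  J4: p/w = 12/9 = 1.333
  J1: p/w = 2/1 = 2.000
  J6: p/w = 11/5 = 2.200
  J2: p/w = 14/2 = 7.000
Order: J5 → J3 → J4 → J1 → J6 → J2


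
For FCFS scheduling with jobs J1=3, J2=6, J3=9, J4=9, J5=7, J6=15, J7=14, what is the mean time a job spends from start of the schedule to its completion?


Completion times:
  J1: completes at 3
  J2: completes at 9
  J3: completes at 18
  J4: completes at 27
  J5: completes at 34
  J6: completes at 49
  J7: completes at 63
Sum = 203
Average = 203/7
= 29.00


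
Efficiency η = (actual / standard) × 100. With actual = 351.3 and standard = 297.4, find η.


Efficiency = (actual / standard) × 100
= (351.3 / 297.4) × 100
= 118.1%


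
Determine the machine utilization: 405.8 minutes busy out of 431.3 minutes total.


Utilization = busy / total × 100
= 405.8 / 431.3 × 100
= 94.1%


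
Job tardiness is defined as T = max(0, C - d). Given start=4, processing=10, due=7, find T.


Completion = start + processing = 4 + 10 = 14
Tardiness = max(0, C - d) = max(0, 14 - 7)
= max(0, 7)
= 7


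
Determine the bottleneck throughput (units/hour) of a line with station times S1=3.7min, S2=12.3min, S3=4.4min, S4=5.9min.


Bottleneck = longest station time
Station times: [3.7, 12.3, 4.4, 5.9]
Max = 12.3 min
Rate = 60 / 12.3
= 4.88 units/hour (bottleneck: 12.3min)


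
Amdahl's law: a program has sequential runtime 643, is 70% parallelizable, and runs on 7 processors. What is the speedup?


Amdahl's law: T_p = T × ((1-p) + p/N)
= 643 × ((1-0.7) + 0.7/7)
= 643 × (0.30 + 0.1000)
= 643 × 0.4000
= 257.20
Speedup = 643/257.20
= 2.50×


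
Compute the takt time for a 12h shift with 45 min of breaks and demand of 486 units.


Available = 12×60 - 45 = 675 min
Takt time = 675 / 486
= 1.39 min/unit


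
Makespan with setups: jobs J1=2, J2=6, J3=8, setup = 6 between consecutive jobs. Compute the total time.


Makespan = Σ processing + (n-1) × setup
= (2 + 6 + 8) + (3-1)×6
= 16 + 12
= 28 time units


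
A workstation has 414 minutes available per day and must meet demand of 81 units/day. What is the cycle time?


Cycle time = available time / demand
= 414 / 81
= 5.11 min/unit


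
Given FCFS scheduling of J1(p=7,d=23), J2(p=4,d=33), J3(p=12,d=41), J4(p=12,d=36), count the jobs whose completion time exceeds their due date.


Completion vs due date:
  J1: C=7, d=23 → on time
  J2: C=11, d=33 → on time
  J3: C=23, d=41 → on time
  J4: C=35, d=36 → on time
Tardy jobs: none
Count = 0


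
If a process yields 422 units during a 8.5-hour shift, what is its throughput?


Throughput = units / time
= 422 / 8.5
= 49.6 units/hour


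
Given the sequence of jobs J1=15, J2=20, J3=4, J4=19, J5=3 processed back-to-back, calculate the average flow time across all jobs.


Completion times:
  J1: completes at 15
  J2: completes at 35
  J3: completes at 39
  J4: completes at 58
  J5: completes at 61
Sum = 208
Average = 208/5
= 41.60


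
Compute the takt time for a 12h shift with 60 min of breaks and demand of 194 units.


Available = 12×60 - 60 = 660 min
Takt time = 660 / 194
= 3.40 min/unit


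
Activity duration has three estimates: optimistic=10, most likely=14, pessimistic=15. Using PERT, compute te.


te = (o + 4m + p) / 6
= (10 + 4×14 + 15) / 6
= (10 + 56 + 15) / 6
= 81 / 6
= 13.50


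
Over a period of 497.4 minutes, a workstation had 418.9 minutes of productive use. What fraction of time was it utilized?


Utilization = busy / total × 100
= 418.9 / 497.4 × 100
= 84.2%


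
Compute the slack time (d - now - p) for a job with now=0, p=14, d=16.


Slack = due - current_time - processing
= 16 - 0 - 14
= 2


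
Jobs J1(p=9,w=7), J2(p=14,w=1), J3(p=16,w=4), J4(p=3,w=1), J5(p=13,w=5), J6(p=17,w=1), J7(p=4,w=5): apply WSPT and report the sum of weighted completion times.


WSPT order (by p/w): J7 → J1 → J5 → J4 → J3 → J2 → J6
  J7: C=4, w·C=5×4=20
  J1: C=13, w·C=7×13=91
  J5: C=26, w·C=5×26=130
  J4: C=29, w·C=1×29=29
  J3: C=45, w·C=4×45=180
  J2: C=59, w·C=1×59=59
  J6: C=76, w·C=1×76=76
Σ w·C = 585
= 585


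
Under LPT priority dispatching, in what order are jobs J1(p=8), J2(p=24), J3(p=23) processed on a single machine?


LPT: sort by longest processing time first
  J2: p=24
  J3: p=23
  J1: p=8
Order: J2 → J3 → J1


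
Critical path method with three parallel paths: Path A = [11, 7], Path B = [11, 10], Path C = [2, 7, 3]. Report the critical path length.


Path A: 11 + 7 = 18
Path B: 11 + 10 = 21
Path C: 2 + 7 + 3 = 12
Critical path = longest = max(18, 21, 12)
= 21 (Path B)


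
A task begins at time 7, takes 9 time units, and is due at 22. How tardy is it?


Completion = start + processing = 7 + 9 = 16
Tardiness = max(0, C - d) = max(0, 16 - 22)
= max(0, -6)
= 0


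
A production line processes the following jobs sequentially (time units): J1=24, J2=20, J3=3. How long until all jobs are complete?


Sequential makespan: sum all processing times
= 24 + 20 + 3
= 47 time units


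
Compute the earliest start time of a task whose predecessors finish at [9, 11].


ES = max of all predecessor completion times
Predecessors: [9, 11]
ES = max(9, 11)
= 11


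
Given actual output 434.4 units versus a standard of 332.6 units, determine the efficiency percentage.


Efficiency = (actual / standard) × 100
= (434.4 / 332.6) × 100
= 130.6%


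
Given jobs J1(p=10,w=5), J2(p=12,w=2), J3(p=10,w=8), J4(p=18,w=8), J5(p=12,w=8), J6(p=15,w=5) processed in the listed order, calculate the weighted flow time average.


Completion times:
  J1: C=10, w×C=5×10=50
  J2: C=22, w×C=2×22=44
  J3: C=32, w×C=8×32=256
  J4: C=50, w×C=8×50=400
  J5: C=62, w×C=8×62=496
  J6: C=77, w×C=5×77=385
Sum w×C = 1631
Sum w = 36
Weighted avg = 1631/36
= 45.31


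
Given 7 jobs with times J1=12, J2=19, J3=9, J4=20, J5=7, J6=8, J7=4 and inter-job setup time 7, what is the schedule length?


Makespan = Σ processing + (n-1) × setup
= (12 + 19 + 9 + 20 + 7 + 8 + 4) + (7-1)×7
= 79 + 42
= 121 time units


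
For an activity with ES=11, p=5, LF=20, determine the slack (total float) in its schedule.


EF = ES + duration = 11 + 5 = 16
LS = LF - duration = 20 - 5 = 15
Total Float = LF - EF = 20 - 16
(or LS - ES = 15 - 11)
= 4


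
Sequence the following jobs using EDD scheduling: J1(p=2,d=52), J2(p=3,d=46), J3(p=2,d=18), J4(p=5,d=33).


EDD: sort by earliest due date
  J3: d=18, p=2
  J4: d=33, p=5
  J2: d=46, p=3
  J1: d=52, p=2
Order: J3 → J4 → J2 → J1


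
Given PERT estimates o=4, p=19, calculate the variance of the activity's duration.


σ² = ((p - o) / 6)² = (p - o)² / 36
= (19 - 4)² / 36
= 15² / 36
= 225 / 36
= 6.2500


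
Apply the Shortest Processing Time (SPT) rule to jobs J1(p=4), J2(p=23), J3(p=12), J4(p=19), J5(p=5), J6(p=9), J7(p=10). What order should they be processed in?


SPT: sort by shortest processing time
  J1: p=4
  J5: p=5
  J6: p=9
  J7: p=10
  J3: p=12
  J4: p=19
  J2: p=23
Order: J1 → J5 → J6 → J7 → J3 → J4 → J2


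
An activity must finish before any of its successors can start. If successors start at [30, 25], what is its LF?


LF = min of all successor start times
Successors start at: [30, 25]
LF = min(30, 25)
= 25


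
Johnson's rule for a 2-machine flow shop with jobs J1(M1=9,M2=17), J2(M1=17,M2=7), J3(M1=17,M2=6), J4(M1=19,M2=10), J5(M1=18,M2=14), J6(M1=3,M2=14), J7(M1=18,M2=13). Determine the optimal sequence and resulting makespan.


Johnson's rule:
Group 1 (M1≤M2, sort by M1): ['J6', 'J1']
Group 2 (M1>M2, sort desc M2): ['J5', 'J7', 'J4', 'J2', 'J3']
Sequence: J6 → J1 → J5 → J7 → J4 → J2 → J3
Makespan calculation:
  J6: M1 done=3, M2 done=17
  J1: M1 done=12, M2 done=34
  J5: M1 done=30, M2 done=48
  J7: M1 done=48, M2 done=61
  J4: M1 done=67, M2 done=77
  J2: M1 done=84, M2 done=91
  J3: M1 done=101, M2 done=107
= Sequence: J6 → J1 → J5 → J7 → J4 → J2 → J3, Makespan: 107


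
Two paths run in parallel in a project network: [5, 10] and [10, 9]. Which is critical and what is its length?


Path A: 5 + 10 = 15
Path B: 10 + 9 = 19
Critical path = longest = max(15, 19)
= 19 (Path B)


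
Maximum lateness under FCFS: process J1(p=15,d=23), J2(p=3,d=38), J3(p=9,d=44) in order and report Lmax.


Lateness per job (L = C - d):
  J1: C=15, d=23, L=-8
  J2: C=18, d=38, L=-20
  J3: C=27, d=44, L=-17
Lmax = max(-8, -20, -17)
= -8


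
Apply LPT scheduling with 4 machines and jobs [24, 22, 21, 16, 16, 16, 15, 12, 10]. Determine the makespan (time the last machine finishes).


Jobs (LPT sorted): [24, 22, 21, 16, 16, 16, 15, 12, 10]
Machines: 4
  J=24 → Machine 1 (load: 0+24=24)
  J=22 → Machine 2 (load: 0+22=22)
  J=21 → Machine 3 (load: 0+21=21)
  J=16 → Machine 4 (load: 0+16=16)
  J=16 → Machine 4 (load: 16+16=32)
  J=16 → Machine 3 (load: 21+16=37)
  J=15 → Machine 2 (load: 22+15=37)
  J=12 → Machine 1 (load: 24+12=36)
  J=10 → Machine 4 (load: 32+10=42)
Machine loads: [36, 37, 37, 42]
Makespan = max = 42 time units


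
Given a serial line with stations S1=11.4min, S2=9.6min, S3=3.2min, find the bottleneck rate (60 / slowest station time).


Bottleneck = longest station time
Station times: [11.4, 9.6, 3.2]
Max = 11.4 min
Rate = 60 / 11.4
= 5.26 units/hour (bottleneck: 11.4min)


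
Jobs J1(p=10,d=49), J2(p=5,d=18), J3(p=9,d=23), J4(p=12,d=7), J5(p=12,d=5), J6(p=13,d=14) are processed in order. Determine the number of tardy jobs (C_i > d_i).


Completion vs due date:
  J1: C=10, d=49 → on time
  J2: C=15, d=18 → on time
  J3: C=24, d=23 → TARDY
  J4: C=36, d=7 → TARDY
  J5: C=48, d=5 → TARDY
  J6: C=61, d=14 → TARDY
Tardy jobs: J3, J4, J5, J6
Count = 4


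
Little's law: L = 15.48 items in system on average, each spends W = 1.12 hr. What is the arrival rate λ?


Little's law: L = λW → λ = L / W
= 15.48 / 1.12
= 13.82 per hour


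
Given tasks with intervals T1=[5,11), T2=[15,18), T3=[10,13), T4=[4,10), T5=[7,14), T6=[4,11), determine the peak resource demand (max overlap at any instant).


Check each time point for overlaps:
  t=7: 4 tasks active (T1, T4, T5, T6)
Max concurrent = 4


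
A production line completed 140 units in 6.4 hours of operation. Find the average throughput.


Throughput = units / time
= 140 / 6.4
= 21.9 units/hour


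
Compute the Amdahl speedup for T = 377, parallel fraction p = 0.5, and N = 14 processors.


Amdahl's law: T_p = T × ((1-p) + p/N)
= 377 × ((1-0.5) + 0.5/14)
= 377 × (0.50 + 0.0357)
= 377 × 0.5357
= 201.96
Speedup = 377/201.96
= 1.87×


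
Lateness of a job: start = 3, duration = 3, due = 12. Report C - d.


Completion = 3 + 3 = 6
Lateness = C - d = 6 - 12
= -6


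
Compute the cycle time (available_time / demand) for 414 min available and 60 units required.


Cycle time = available time / demand
= 414 / 60
= 6.90 min/unit


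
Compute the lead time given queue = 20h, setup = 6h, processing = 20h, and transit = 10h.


Lead time = queue + setup + processing + transit
= 20 + 6 + 20 + 10
= 56 hours


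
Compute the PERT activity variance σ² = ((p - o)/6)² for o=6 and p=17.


σ² = ((p - o) / 6)² = (p - o)² / 36
= (17 - 6)² / 36
= 11² / 36
= 121 / 36
= 3.3611


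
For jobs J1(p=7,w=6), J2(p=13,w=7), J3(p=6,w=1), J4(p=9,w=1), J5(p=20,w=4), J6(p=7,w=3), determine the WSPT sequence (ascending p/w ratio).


WSPT (Smith's rule): sort by p/w ascending
  J1: p/w = 7/6 = 1.167
  J2: p/w = 13/7 = 1.857
  J6: p/w = 7/3 = 2.333
  J5: p/w = 20/4 = 5.000
  J3: p/w = 6/1 = 6.000
  J4: p/w = 9/1 = 9.000
Order: J1 → J2 → J6 → J5 → J3 → J4


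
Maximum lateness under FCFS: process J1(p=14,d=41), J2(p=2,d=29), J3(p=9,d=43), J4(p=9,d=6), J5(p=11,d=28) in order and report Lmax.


Lateness per job (L = C - d):
  J1: C=14, d=41, L=-27
  J2: C=16, d=29, L=-13
  J3: C=25, d=43, L=-18
  J4: C=34, d=6, L=28
  J5: C=45, d=28, L=17
Lmax = max(-27, -13, -18, 28, 17)
= 28


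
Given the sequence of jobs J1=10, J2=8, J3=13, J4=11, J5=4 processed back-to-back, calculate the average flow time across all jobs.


Completion times:
  J1: completes at 10
  J2: completes at 18
  J3: completes at 31
  J4: completes at 42
  J5: completes at 46
Sum = 147
Average = 147/5
= 29.40


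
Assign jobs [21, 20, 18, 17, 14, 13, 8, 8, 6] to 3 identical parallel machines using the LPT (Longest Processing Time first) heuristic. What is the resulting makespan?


Jobs (LPT sorted): [21, 20, 18, 17, 14, 13, 8, 8, 6]
Machines: 3
  J=21 → Machine 1 (load: 0+21=21)
  J=20 → Machine 2 (load: 0+20=20)
  J=18 → Machine 3 (load: 0+18=18)
  J=17 → Machine 3 (load: 18+17=35)
  J=14 → Machine 2 (load: 20+14=34)
  J=13 → Machine 1 (load: 21+13=34)
  J=8 → Machine 1 (load: 34+8=42)
  J=8 → Machine 2 (load: 34+8=42)
  J=6 → Machine 3 (load: 35+6=41)
Machine loads: [42, 42, 41]
Makespan = max = 42 time units


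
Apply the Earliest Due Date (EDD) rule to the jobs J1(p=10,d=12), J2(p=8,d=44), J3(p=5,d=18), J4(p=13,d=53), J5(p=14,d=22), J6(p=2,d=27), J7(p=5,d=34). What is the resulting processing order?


EDD: sort by earliest due date
  J1: d=12, p=10
  J3: d=18, p=5
  J5: d=22, p=14
  J6: d=27, p=2
  J7: d=34, p=5
  J2: d=44, p=8
  J4: d=53, p=13
Order: J1 → J3 → J5 → J6 → J7 → J2 → J4


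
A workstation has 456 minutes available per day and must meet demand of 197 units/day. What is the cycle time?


Cycle time = available time / demand
= 456 / 197
= 2.31 min/unit


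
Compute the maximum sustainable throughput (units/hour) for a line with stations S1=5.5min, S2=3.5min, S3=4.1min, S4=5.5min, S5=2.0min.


Bottleneck = longest station time
Station times: [5.5, 3.5, 4.1, 5.5, 2.0]
Max = 5.5 min
Rate = 60 / 5.5
= 10.91 units/hour (bottleneck: 5.5min)


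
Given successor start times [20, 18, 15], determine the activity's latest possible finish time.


LF = min of all successor start times
Successors start at: [20, 18, 15]
LF = min(20, 18, 15)
= 15


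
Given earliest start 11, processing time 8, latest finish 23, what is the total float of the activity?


EF = ES + duration = 11 + 8 = 19
LS = LF - duration = 23 - 8 = 15
Total Float = LF - EF = 23 - 19
(or LS - ES = 15 - 11)
= 4


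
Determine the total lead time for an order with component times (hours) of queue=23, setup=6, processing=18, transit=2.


Lead time = queue + setup + processing + transit
= 23 + 6 + 18 + 2
= 49 hours


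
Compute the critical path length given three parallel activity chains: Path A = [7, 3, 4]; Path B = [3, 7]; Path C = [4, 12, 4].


Path A: 7 + 3 + 4 = 14
Path B: 3 + 7 = 10
Path C: 4 + 12 + 4 = 20
Critical path = longest = max(14, 10, 20)
= 20 (Path C)


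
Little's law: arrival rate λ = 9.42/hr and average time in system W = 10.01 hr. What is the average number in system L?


Little's law: L = λ × W
= 9.42 × 10.01
= 94.29


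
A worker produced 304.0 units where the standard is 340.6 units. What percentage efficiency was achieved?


Efficiency = (actual / standard) × 100
= (304.0 / 340.6) × 100
= 89.3%


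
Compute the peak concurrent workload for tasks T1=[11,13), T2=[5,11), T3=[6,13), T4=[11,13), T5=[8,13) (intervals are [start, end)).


Check each time point for overlaps:
  t=11: 4 tasks active (T1, T3, T4, T5)
Max concurrent = 4


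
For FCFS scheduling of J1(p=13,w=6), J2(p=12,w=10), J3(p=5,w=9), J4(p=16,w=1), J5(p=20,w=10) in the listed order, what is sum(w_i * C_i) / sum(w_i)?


Completion times:
  J1: C=13, w×C=6×13=78
  J2: C=25, w×C=10×25=250
  J3: C=30, w×C=9×30=270
  J4: C=46, w×C=1×46=46
  J5: C=66, w×C=10×66=660
Sum w×C = 1304
Sum w = 36
Weighted avg = 1304/36
= 36.22


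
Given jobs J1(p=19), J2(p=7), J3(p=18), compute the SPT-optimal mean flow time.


SPT order: J2 → J3 → J1
Completion times:
  J2: C=7
  J3: C=25
  J1: C=44
Sum = 76, n = 3
Mean flow = 76/3
= 25.33


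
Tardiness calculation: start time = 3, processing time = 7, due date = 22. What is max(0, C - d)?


Completion = start + processing = 3 + 7 = 10
Tardiness = max(0, C - d) = max(0, 10 - 22)
= max(0, -12)
= 0


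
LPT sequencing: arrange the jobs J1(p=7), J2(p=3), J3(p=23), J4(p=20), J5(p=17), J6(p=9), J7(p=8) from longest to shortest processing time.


LPT: sort by longest processing time first
  J3: p=23
  J4: p=20
  J5: p=17
  J6: p=9
  J7: p=8
  J1: p=7
  J2: p=3
Order: J3 → J4 → J5 → J6 → J7 → J1 → J2


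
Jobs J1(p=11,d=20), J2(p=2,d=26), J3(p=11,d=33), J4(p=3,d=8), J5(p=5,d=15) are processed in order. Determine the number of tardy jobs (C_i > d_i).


Completion vs due date:
  J1: C=11, d=20 → on time
  J2: C=13, d=26 → on time
  J3: C=24, d=33 → on time
  J4: C=27, d=8 → TARDY
  J5: C=32, d=15 → TARDY
Tardy jobs: J4, J5
Count = 2


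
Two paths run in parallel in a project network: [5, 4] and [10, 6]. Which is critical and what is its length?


Path A: 5 + 4 = 9
Path B: 10 + 6 = 16
Critical path = longest = max(9, 16)
= 16 (Path B)


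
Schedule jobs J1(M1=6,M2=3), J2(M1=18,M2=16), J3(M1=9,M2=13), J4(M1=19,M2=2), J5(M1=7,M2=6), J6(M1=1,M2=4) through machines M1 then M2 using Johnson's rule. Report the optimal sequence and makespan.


Johnson's rule:
Group 1 (M1≤M2, sort by M1): ['J6', 'J3']
Group 2 (M1>M2, sort desc M2): ['J2', 'J5', 'J1', 'J4']
Sequence: J6 → J3 → J2 → J5 → J1 → J4
Makespan calculation:
  J6: M1 done=1, M2 done=5
  J3: M1 done=10, M2 done=23
  J2: M1 done=28, M2 done=44
  J5: M1 done=35, M2 done=50
  J1: M1 done=41, M2 done=53
  J4: M1 done=60, M2 done=62
= Sequence: J6 → J3 → J2 → J5 → J1 → J4, Makespan: 62
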